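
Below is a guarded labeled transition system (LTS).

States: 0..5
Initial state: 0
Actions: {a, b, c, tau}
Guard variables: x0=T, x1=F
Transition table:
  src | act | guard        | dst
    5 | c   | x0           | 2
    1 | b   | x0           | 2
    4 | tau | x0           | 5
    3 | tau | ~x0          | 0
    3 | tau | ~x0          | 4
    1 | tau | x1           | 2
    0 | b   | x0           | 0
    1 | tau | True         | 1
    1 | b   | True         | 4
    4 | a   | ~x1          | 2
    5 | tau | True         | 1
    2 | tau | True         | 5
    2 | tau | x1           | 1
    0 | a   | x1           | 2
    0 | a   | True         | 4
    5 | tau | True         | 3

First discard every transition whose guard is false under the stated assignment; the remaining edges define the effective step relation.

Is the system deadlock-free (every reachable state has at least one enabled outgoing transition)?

Answer: DEADLOCK at state 3

Trace:
Reachable = {0,1,2,3,4,5}
  0: a→4  b→0  [deg 2]
  1: b→2  b→4  tau→1  [deg 3]
  2: tau→5  [deg 1]
  3: ∅  [deadlock]
  4: a→2  tau→5  [deg 2]
  5: c→2  tau→1  tau→3  [deg 3]
witness 3: a·tau·tau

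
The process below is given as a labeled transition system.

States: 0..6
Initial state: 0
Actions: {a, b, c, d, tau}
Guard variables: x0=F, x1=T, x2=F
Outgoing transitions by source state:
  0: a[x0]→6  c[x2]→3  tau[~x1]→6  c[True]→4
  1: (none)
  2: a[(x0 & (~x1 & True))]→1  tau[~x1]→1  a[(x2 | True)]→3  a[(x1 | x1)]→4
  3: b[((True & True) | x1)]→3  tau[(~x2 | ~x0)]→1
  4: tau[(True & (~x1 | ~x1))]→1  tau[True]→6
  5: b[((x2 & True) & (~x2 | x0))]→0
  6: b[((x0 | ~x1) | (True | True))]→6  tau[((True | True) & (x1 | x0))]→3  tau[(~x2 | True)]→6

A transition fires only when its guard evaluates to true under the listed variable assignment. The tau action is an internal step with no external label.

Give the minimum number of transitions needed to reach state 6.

Answer: 2

Trace:
Layered search for 6:
  depth 0: {0}
  depth 1: {4}
  depth 2: {6}
6 enters at depth 2; path c·tau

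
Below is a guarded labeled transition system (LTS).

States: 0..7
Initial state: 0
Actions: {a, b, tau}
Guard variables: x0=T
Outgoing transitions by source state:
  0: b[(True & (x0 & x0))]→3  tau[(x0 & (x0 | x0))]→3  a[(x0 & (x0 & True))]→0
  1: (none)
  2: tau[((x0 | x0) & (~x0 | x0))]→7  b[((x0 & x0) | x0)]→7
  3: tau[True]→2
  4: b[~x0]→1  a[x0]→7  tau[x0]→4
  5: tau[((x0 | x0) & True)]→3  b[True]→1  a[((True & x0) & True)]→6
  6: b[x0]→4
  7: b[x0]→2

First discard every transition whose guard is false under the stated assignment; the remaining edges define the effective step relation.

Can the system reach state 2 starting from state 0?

Guard filter leaves 13 enabled edge(s).
depth 0: {0}
depth 1: {3}  now seen {0,3}
depth 2: {2}  now seen {0,2,3}
depth 3: {7}  now seen {0,2,3,7}
Reachable = {0,2,3,7}
trace reaching 2: b·tau

Answer: REACHABLE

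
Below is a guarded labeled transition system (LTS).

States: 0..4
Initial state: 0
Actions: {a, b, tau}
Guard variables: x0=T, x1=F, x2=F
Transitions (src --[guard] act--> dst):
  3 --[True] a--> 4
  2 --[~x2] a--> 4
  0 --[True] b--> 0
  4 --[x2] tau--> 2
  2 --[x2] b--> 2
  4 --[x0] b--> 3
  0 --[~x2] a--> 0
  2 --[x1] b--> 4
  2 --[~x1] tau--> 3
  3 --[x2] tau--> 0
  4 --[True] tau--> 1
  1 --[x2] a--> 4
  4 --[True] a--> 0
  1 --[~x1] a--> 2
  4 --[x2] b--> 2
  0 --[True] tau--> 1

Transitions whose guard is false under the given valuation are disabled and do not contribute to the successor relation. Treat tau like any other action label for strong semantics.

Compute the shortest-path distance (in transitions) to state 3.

Answer: 3

Trace:
Breadth-first toward 3:
  L0 = {0}
  L1 = {1}
  L2 = {2}
  L3 = {3,4}
first hit 3 at d=3 via tau·a·tau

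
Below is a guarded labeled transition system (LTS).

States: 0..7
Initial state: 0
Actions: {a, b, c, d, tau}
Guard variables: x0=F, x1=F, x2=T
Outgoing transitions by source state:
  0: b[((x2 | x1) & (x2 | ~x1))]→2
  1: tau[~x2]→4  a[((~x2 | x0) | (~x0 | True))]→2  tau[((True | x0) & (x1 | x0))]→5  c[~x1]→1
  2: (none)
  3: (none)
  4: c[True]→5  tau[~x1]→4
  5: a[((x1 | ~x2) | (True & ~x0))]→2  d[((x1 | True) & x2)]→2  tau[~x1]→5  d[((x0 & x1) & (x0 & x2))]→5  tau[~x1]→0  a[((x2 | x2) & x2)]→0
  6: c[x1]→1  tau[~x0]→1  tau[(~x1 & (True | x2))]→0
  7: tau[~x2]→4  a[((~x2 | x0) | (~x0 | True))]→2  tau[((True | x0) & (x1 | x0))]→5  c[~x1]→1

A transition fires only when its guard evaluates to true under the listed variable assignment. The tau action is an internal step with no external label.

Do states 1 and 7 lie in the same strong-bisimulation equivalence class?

Answer: BISIMILAR

Analysis:
Refine partition for ~:
  P[0] = {{0,1,2,3,4,5,6,7}}
  P[1] = {{0},{1,7},{2,3},{4},{5},{6}}
stable after 2 split(s): 6 block(s)
class of 1: {1,7}; class of 7: {1,7}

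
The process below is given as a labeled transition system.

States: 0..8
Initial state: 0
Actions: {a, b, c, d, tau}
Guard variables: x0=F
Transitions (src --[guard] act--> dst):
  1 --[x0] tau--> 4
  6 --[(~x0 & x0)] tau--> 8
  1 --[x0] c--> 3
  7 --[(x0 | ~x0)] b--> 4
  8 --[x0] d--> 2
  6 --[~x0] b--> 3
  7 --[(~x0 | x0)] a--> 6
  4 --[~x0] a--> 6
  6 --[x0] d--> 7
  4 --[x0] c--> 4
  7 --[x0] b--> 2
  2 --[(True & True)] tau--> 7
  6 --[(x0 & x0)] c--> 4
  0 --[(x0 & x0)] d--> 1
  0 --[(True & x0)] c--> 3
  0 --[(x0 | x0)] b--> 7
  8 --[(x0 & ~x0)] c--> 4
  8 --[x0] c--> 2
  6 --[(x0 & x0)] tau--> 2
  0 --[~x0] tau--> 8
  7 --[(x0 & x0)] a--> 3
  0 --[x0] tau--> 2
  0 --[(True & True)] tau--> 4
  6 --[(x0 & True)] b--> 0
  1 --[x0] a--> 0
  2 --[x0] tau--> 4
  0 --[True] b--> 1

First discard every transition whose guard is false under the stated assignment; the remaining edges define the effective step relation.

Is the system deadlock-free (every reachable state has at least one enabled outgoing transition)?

R = {0,1,3,4,6,8}
  0: b→1  tau→4  tau→8  [3 out]
  1: ∅  [deadlock]
  3: ∅  [deadlock]
  4: a→6  [1 out]
  6: b→3  [1 out]
  8: ∅  [deadlock]
trace reaching 1: b

Answer: DEADLOCK at state 1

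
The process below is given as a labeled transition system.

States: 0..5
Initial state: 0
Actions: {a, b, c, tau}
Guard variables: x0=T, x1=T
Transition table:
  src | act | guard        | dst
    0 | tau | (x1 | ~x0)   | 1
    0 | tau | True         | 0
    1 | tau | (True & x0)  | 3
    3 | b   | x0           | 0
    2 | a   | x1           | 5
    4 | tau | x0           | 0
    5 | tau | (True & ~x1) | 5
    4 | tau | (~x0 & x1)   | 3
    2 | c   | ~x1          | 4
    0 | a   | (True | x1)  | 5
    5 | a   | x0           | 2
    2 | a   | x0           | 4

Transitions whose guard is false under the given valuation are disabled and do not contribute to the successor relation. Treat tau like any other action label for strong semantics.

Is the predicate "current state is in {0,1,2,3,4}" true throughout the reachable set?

Allowed set {0,1,2,3,4}
Reach set: {0,1,2,3,4,5}
  0: ✓
  1: ✓
  2: ✓
  3: ✓
  4: ✓
  5: VIOLATES
witness against invariant: a → 5

Answer: INVARIANT VIOLATED at state 5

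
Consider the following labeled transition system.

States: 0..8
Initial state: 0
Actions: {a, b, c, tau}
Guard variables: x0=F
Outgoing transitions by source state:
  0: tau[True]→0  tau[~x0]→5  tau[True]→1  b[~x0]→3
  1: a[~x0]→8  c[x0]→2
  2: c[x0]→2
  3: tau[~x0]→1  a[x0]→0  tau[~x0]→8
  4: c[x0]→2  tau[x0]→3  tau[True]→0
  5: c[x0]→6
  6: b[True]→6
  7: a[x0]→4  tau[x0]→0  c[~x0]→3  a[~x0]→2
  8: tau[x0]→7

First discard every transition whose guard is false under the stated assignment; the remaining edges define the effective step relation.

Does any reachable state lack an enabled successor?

Reachable = {0,1,3,5,8}
  0: b→3  tau→0  tau→1  tau→5  [4 exit(s)]
  1: a→8  [1 exit(s)]
  3: tau→1  tau→8  [2 exit(s)]
  5: ∅  [no exit]
  8: ∅  [no exit]
trace reaching 5: tau

Answer: DEADLOCK at state 5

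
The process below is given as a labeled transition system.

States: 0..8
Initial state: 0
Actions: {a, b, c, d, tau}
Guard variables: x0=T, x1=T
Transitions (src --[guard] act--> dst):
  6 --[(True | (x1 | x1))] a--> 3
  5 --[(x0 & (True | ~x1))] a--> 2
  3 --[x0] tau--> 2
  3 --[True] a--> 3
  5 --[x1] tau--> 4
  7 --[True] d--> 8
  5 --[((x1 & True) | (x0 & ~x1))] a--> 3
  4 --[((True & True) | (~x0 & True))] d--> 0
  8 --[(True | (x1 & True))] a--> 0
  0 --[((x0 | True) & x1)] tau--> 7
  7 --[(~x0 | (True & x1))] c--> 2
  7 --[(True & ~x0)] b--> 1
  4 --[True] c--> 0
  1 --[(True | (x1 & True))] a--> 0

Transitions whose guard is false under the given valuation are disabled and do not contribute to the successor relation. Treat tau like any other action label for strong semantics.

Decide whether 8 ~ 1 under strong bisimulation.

Compute ~ classes (split until stable):
  round 0: {{0,1,2,3,4,5,6,7,8}}
  round 1: {{0},{1,6,8},{2},{3,5},{4,7}}
  round 2: {{0},{1,8},{2},{3},{4},{5},{6},{7}}
stable after 3 split(s): 8 block(s)
[8]={1,8}  [1]={1,8}

Answer: BISIMILAR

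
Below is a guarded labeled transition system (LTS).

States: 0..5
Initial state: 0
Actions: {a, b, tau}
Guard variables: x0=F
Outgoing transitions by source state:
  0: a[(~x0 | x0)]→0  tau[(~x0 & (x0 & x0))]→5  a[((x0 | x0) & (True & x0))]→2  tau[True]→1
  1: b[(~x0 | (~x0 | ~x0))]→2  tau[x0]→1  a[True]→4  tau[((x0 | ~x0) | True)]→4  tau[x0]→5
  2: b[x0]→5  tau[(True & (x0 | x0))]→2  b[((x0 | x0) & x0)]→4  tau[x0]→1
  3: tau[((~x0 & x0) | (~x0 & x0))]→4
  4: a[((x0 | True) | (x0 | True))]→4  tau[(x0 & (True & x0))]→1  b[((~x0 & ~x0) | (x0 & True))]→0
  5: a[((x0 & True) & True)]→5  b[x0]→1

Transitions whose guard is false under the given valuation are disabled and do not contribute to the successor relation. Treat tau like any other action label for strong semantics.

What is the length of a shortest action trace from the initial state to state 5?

Answer: UNREACHABLE

Trace:
Layered search for 5:
  Layer 0: {0}
  Layer 1: {1}
  Layer 2: {2,4}
5 never appears.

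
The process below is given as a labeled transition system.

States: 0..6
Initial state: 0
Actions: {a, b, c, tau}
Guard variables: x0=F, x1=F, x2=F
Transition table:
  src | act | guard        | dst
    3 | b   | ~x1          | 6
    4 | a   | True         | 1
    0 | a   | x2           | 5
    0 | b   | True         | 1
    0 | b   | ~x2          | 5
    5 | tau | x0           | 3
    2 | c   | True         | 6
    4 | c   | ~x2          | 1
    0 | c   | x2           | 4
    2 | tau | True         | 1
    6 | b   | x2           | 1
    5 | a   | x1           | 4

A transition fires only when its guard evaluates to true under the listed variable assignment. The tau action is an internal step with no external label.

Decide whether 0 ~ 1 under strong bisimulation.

Answer: NOT BISIMILAR

Analysis:
Compute ~ classes (split until stable):
  round 0: {{0,1,2,3,4,5,6}}
  round 1: {{0,3},{1,5,6},{2},{4}}
stable after 2 split(s): 4 block(s)
class of 0: {0,3}; class of 1: {1,5,6}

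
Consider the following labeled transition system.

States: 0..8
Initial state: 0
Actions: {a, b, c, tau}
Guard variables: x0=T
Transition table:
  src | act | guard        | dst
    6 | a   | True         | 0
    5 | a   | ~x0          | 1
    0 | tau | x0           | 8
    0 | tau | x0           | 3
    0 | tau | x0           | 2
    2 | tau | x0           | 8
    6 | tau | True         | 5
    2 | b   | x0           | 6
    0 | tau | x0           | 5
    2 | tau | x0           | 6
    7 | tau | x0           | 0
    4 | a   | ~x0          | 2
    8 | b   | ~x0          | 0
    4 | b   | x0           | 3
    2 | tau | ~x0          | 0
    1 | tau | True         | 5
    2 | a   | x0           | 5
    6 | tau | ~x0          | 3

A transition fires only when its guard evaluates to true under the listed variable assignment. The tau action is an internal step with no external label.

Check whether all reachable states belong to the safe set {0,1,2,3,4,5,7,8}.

Safe = {0,1,2,3,4,5,7,8}
Reach set: {0,2,3,5,6,8}
  0: safe
  2: safe
  3: safe
  5: safe
  6: outside
  8: safe
witness against invariant: tau·tau → 6

Answer: INVARIANT VIOLATED at state 6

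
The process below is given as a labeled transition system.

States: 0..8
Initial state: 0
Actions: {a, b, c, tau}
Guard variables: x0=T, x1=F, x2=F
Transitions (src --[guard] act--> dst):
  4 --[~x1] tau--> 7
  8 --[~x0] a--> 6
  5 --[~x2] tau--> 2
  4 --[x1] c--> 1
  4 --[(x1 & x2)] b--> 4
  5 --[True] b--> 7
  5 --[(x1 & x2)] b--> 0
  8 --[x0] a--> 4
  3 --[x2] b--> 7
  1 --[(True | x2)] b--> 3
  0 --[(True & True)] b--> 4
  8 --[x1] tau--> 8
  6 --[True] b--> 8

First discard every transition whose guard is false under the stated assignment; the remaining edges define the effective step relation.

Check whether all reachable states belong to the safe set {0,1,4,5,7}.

Answer: INVARIANT HOLDS

Trace:
Allowed set {0,1,4,5,7}
Reach set: {0,4,7}
  0: ok
  4: ok
  7: ok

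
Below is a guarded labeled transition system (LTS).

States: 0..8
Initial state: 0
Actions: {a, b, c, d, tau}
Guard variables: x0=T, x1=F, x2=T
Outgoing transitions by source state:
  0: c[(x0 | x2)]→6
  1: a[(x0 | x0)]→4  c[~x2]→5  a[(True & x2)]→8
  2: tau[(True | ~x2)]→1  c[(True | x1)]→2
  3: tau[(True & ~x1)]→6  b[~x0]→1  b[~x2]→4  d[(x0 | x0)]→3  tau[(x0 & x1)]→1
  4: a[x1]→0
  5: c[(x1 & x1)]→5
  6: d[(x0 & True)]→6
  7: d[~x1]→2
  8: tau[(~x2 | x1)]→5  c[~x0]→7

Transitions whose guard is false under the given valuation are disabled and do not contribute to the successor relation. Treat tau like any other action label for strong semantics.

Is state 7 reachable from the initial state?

After dropping false guards: 9 live edges.
Layer 0: {0}
Layer 1: {6}  total {0,6}
Reachable = {0,6}

Answer: UNREACHABLE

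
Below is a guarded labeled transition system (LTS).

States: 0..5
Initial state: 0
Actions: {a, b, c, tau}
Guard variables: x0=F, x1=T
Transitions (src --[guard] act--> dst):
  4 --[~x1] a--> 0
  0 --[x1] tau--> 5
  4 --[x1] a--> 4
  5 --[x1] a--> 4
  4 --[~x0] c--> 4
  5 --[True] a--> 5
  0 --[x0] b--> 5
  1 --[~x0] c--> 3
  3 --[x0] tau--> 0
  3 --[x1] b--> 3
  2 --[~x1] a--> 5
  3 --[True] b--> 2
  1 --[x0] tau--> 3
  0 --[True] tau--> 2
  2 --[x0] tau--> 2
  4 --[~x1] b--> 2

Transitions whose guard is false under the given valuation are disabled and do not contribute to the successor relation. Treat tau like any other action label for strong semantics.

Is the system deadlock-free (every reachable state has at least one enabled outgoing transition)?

Reach set: {0,2,4,5}
  0: tau→2  tau→5  [2 exit(s)]
  2: ∅  [deadlock]
  4: a→4  c→4  [2 exit(s)]
  5: a→4  a→5  [2 exit(s)]
Path to 2: tau

Answer: DEADLOCK at state 2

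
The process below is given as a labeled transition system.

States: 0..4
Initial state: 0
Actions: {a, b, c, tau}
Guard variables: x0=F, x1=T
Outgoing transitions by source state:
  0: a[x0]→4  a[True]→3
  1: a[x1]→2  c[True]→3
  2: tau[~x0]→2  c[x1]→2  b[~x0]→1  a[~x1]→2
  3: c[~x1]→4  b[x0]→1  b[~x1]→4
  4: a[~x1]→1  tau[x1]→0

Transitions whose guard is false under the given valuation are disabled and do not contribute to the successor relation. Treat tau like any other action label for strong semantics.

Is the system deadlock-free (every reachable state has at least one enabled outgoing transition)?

Reachable = {0,3}
  0: a→3  [1 exit(s)]
  3: ∅  [deadlock]
Path to 3: a

Answer: DEADLOCK at state 3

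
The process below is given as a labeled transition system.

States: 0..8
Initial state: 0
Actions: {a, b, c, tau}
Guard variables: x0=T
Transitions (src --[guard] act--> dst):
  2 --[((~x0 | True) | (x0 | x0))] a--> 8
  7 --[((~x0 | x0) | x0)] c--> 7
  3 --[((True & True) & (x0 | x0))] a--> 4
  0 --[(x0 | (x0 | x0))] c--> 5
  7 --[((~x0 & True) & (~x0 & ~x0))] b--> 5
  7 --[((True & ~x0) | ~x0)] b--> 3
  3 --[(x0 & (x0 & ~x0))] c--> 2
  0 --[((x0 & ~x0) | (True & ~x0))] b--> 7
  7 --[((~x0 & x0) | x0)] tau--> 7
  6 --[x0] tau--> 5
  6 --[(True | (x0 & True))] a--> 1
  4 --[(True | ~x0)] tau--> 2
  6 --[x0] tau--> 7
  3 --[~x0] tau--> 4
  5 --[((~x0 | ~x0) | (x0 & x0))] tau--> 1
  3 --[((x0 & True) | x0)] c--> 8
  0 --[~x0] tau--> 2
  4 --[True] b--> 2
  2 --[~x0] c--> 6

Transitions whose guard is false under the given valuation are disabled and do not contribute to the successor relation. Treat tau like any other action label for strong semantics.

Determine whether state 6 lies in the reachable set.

12 transition(s) survive guard evaluation.
Layer 0: {0}
Layer 1: {5}  cumulative {0,5}
Layer 2: {1}  cumulative {0,1,5}
Reachable = {0,1,5}

Answer: UNREACHABLE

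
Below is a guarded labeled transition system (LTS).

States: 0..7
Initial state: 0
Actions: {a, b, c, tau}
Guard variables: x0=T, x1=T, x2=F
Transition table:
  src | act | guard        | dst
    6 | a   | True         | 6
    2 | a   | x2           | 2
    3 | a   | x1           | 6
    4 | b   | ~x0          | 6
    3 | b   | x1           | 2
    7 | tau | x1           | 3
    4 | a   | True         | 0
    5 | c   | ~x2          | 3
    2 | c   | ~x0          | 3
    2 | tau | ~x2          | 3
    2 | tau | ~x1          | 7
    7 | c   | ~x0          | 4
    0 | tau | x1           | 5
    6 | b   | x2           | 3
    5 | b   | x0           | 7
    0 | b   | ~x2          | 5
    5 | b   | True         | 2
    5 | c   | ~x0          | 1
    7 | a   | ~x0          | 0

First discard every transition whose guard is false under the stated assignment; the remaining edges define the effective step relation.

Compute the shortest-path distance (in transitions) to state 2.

Breadth-first toward 2:
  depth 0: {0}
  depth 1: {5}
  depth 2: {2,3,7}
depth(2)=2, e.g. b·b

Answer: 2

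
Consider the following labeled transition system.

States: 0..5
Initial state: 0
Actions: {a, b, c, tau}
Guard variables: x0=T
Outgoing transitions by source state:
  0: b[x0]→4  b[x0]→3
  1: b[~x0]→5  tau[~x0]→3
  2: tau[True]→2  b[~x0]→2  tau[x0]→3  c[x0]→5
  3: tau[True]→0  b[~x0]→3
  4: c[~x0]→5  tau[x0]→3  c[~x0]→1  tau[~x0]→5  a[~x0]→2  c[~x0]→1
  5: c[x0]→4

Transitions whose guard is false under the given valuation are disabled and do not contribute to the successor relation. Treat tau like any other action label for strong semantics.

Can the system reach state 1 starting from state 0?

Guard filter leaves 8 enabled edge(s).
depth 0: {0}
depth 1: {3,4}  now seen {0,3,4}
Reachable = {0,3,4}

Answer: UNREACHABLE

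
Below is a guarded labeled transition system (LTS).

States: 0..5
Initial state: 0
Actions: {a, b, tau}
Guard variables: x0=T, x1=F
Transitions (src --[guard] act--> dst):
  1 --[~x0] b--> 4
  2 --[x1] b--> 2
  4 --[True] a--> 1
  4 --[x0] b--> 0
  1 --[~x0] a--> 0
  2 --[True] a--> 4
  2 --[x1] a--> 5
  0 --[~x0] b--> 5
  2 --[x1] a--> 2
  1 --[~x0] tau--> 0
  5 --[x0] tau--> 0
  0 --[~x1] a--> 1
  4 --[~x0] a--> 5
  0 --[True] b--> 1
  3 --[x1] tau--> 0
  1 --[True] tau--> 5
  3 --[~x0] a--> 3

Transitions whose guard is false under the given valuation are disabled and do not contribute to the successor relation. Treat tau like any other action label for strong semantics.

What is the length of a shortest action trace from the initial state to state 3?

BFS to 3:
  Layer 0: {0}
  Layer 1: {1}
  Layer 2: {5}
3 never appears.

Answer: UNREACHABLE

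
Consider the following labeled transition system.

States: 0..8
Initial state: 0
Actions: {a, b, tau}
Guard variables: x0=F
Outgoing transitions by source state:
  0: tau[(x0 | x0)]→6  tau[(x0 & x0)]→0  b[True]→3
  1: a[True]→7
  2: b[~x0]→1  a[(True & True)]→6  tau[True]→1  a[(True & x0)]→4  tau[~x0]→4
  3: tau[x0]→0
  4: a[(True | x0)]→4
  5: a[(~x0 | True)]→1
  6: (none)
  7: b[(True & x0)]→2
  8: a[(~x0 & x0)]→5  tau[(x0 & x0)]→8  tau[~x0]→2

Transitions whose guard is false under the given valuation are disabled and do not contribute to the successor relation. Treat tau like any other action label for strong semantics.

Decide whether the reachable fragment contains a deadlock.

Reach set: {0,3}
  0: b→3  [1 exit(s)]
  3: ∅  [deadlock]
trace reaching 3: b

Answer: DEADLOCK at state 3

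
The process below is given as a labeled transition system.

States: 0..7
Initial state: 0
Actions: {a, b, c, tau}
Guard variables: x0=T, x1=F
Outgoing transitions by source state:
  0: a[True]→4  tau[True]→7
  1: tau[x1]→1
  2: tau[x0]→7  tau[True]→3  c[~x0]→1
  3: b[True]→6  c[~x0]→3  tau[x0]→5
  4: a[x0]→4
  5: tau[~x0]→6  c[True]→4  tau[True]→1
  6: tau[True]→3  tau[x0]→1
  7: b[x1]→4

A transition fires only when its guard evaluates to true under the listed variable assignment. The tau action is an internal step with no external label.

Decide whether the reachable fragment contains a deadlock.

Answer: DEADLOCK at state 7

Trace:
R = {0,4,7}
  0: a→4  tau→7  [2 out]
  4: a→4  [1 out]
  7: ∅  [STUCK]
Path to 7: tau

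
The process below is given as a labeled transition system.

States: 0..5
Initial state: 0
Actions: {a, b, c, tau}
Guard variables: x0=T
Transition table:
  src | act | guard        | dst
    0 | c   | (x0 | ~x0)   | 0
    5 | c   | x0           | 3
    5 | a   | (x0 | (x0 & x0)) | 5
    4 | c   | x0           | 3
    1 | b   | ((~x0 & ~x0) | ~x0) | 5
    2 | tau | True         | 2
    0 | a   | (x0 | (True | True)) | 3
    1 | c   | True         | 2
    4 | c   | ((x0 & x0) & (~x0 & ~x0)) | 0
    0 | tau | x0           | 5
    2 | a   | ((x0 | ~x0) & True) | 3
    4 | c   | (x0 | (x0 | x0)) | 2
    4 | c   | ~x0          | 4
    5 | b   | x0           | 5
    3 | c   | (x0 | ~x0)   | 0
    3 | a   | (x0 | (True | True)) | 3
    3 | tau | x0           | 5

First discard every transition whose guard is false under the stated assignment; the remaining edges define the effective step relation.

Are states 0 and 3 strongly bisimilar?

Compute ~ classes (split until stable):
  P[0] = {{0,1,2,3,4,5}}
  P[1] = {{0,3},{1,4},{2},{5}}
  P[2] = {{0,3},{1},{2},{4},{5}}
Fixed point at round 3; 5 class(es).
[0]={0,3}  [3]={0,3}

Answer: BISIMILAR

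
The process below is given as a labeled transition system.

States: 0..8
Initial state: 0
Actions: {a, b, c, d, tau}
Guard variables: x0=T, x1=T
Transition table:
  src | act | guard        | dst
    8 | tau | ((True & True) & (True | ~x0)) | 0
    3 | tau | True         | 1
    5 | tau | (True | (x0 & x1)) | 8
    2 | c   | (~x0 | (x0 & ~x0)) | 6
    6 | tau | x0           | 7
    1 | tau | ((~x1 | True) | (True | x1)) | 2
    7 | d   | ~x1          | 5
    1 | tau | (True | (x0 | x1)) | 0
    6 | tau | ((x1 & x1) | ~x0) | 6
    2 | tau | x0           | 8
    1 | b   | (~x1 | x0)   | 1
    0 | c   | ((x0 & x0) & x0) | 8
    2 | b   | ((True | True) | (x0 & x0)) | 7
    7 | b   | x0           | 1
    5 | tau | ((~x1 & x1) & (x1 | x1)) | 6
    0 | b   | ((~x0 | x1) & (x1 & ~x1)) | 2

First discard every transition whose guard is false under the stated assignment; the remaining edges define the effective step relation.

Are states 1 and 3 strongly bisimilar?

Answer: NOT BISIMILAR

Analysis:
Compute ~ classes (split until stable):
  π0 = {{0,1,2,3,4,5,6,7,8}}
  π1 = {{0},{1,2},{3,5,6,8},{4},{7}}
  π2 = {{0},{1},{2},{3},{4},{5},{6},{7},{8}}
stable after 3 split(s): 9 block(s)
1∈{1}, 3∈{3}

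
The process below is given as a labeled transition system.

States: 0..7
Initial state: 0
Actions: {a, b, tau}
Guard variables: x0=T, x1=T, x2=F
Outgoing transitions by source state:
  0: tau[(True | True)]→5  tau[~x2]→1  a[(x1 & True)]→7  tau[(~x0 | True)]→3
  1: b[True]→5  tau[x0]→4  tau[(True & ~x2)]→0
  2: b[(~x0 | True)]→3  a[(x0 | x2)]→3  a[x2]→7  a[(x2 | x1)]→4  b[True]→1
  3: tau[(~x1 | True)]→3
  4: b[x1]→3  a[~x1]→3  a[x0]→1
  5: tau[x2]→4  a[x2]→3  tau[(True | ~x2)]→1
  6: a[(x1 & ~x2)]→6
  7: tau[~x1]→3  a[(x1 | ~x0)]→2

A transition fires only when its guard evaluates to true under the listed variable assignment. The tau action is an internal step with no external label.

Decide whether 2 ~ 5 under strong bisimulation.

Answer: NOT BISIMILAR

Trace:
Bisimulation quotient by refinement:
  P[0] = {{0,1,2,3,4,5,6,7}}
  P[1] = {{0},{1},{2,4},{3,5},{6,7}}
  P[2] = {{0},{1},{2},{3},{4},{5},{6},{7}}
stable after 3 split(s): 8 block(s)
2∈{2}, 5∈{5}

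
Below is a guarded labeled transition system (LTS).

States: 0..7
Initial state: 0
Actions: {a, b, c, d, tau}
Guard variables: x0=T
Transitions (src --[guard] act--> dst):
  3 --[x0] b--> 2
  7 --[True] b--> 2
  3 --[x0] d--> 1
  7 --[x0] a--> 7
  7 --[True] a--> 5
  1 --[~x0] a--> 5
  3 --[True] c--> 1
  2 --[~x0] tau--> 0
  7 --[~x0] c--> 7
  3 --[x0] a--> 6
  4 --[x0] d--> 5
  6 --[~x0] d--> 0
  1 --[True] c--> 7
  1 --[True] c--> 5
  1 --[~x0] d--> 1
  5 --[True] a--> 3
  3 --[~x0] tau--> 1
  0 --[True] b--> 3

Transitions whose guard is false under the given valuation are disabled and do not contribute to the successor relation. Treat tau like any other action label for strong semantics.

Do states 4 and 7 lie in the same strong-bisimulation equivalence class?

Refine partition for ~:
  round 0: {{0,1,2,3,4,5,6,7}}
  round 1: {{0},{1},{2,6},{3},{4},{5},{7}}
Fixed point at round 2; 7 class(es).
class of 4: {4}; class of 7: {7}

Answer: NOT BISIMILAR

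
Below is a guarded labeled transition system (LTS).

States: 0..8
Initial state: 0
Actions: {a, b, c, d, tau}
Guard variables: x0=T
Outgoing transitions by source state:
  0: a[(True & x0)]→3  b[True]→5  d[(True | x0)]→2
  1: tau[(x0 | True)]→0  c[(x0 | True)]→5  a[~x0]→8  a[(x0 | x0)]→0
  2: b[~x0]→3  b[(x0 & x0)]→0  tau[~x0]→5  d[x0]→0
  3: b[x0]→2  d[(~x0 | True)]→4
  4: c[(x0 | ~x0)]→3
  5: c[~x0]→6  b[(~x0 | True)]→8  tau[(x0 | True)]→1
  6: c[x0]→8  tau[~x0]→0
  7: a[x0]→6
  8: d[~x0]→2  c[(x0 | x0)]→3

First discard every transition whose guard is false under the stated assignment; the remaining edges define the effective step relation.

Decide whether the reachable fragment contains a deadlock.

Answer: DEADLOCK-FREE

Analysis:
Reachable = {0,1,2,3,4,5,8}
  0: a→3  b→5  d→2  [deg 3]
  1: a→0  c→5  tau→0  [deg 3]
  2: b→0  d→0  [deg 2]
  3: b→2  d→4  [deg 2]
  4: c→3  [deg 1]
  5: b→8  tau→1  [deg 2]
  8: c→3  [deg 1]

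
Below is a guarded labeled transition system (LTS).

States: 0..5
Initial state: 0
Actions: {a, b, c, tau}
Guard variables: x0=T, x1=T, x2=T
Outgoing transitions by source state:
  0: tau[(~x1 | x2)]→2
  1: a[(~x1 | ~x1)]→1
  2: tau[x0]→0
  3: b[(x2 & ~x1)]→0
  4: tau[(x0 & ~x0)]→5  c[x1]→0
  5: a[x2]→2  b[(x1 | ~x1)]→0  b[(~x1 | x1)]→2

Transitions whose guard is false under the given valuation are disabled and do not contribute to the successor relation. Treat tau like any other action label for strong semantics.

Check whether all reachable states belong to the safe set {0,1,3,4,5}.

Inv-set: {0,1,3,4,5}
R = {0,2}
  0: safe
  2: outside
counterexample path to 2: tau

Answer: INVARIANT VIOLATED at state 2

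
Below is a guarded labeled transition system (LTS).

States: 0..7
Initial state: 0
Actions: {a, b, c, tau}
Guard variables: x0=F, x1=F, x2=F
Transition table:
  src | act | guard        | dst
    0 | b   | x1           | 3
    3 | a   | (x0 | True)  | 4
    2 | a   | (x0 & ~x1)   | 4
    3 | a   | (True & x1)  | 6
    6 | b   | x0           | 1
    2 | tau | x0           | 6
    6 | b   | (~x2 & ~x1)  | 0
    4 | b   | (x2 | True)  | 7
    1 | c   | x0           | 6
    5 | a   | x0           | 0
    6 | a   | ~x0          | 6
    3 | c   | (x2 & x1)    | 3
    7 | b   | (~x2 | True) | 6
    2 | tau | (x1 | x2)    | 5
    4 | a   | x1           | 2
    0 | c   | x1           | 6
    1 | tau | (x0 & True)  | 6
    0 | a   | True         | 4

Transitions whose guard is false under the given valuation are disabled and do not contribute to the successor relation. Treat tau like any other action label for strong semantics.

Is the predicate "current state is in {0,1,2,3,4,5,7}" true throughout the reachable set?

Answer: INVARIANT VIOLATED at state 6

Trace:
Allowed set {0,1,2,3,4,5,7}
Reach set: {0,4,6,7}
  0: ok
  4: ok
  6: outside
  7: ok
witness against invariant: a·b·b → 6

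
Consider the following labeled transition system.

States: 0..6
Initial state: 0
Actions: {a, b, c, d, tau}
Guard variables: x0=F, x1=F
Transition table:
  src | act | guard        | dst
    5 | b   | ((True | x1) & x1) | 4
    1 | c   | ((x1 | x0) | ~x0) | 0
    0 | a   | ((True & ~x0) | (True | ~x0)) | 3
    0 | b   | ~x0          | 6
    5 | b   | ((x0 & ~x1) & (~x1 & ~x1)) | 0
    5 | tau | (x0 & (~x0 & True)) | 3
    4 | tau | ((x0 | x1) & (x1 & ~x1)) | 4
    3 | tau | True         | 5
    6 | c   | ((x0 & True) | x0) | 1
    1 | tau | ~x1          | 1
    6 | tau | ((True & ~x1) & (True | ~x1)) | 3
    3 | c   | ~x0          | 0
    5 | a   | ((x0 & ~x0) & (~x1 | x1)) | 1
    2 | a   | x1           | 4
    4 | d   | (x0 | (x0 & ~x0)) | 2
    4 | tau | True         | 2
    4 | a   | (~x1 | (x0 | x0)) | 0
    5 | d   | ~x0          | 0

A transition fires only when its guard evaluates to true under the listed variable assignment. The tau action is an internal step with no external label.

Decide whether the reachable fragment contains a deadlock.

Answer: DEADLOCK-FREE

Analysis:
Reachable = {0,3,5,6}
  0: a→3  b→6  [2 out]
  3: c→0  tau→5  [2 out]
  5: d→0  [1 out]
  6: tau→3  [1 out]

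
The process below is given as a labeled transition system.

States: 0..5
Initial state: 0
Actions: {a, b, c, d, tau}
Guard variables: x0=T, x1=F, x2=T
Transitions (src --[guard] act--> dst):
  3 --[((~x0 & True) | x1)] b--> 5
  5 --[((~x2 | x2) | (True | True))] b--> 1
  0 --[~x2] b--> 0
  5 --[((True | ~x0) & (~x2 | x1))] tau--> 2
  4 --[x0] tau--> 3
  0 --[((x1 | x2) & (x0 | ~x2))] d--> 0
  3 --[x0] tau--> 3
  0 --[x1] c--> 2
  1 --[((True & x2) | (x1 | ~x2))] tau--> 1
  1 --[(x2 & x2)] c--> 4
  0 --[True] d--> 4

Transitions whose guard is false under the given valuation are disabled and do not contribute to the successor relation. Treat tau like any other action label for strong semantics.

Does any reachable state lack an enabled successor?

R = {0,3,4}
  0: d→0  d→4  [2 exit(s)]
  3: tau→3  [1 exit(s)]
  4: tau→3  [1 exit(s)]

Answer: DEADLOCK-FREE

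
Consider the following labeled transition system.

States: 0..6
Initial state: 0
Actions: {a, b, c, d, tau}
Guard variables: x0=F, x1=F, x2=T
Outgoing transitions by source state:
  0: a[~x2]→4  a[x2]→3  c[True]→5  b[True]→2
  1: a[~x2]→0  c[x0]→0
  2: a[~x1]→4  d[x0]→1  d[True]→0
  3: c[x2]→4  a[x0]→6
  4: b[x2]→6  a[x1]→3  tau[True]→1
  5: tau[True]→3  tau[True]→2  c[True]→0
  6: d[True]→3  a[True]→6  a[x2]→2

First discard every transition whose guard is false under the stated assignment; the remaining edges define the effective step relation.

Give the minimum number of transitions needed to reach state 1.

Layered search for 1:
  L0 = {0}
  L1 = {2,3,5}
  L2 = {4}
  L3 = {1,6}
1 enters at depth 3; path a·c·tau

Answer: 3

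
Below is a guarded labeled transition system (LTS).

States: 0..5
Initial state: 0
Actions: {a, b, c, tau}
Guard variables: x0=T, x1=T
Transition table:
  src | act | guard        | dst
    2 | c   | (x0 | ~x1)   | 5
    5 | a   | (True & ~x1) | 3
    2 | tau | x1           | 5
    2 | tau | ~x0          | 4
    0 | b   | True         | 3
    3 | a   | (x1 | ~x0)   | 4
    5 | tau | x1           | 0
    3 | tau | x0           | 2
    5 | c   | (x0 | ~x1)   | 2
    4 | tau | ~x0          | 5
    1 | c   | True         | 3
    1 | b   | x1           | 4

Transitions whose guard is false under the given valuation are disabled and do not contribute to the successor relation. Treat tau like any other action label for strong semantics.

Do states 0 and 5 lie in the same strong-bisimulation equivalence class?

Compute ~ classes (split until stable):
  π0 = {{0,1,2,3,4,5}}
  π1 = {{0},{1},{2,5},{3},{4}}
  π2 = {{0},{1},{2},{3},{4},{5}}
6 equivalence class(es) (converged in 3)
[0]={0}  [5]={5}

Answer: NOT BISIMILAR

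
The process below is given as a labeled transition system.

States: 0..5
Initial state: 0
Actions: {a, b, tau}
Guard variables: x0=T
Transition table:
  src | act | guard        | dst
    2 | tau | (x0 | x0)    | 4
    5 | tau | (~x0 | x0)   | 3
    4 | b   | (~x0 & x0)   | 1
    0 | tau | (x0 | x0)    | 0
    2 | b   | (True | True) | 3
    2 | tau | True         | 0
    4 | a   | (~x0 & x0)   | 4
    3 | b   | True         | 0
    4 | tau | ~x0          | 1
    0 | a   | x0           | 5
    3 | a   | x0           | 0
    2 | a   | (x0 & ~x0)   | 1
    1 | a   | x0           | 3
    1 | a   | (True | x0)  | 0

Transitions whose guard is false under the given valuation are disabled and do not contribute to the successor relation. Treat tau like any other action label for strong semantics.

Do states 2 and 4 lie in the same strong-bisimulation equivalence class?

Compute ~ classes (split until stable):
  π0 = {{0,1,2,3,4,5}}
  π1 = {{0},{1},{2},{3},{4},{5}}
Fixed point at round 2; 6 class(es).
class of 2: {2}; class of 4: {4}

Answer: NOT BISIMILAR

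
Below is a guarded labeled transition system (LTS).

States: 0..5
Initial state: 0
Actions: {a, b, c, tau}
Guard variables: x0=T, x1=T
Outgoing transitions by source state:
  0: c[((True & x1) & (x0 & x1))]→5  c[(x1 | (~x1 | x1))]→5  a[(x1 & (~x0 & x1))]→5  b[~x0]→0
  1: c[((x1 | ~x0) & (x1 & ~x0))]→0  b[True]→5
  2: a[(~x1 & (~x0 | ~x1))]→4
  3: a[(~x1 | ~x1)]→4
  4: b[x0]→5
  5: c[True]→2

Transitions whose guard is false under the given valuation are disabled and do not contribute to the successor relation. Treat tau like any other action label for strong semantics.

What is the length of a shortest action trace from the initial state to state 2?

Answer: 2

Working:
Layered search for 2:
  L0 = {0}
  L1 = {5}
  L2 = {2}
depth(2)=2, e.g. c·c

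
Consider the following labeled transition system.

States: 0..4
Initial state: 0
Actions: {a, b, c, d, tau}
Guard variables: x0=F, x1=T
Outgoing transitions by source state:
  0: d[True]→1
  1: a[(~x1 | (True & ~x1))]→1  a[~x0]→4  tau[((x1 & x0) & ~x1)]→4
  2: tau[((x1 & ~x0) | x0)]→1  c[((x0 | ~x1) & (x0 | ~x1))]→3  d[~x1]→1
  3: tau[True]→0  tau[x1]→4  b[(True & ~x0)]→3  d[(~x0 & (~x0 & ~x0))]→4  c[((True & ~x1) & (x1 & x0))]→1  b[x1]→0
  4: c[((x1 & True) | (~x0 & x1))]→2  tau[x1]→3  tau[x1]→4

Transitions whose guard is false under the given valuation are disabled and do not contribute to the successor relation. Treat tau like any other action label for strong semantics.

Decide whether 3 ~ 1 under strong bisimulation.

Refine partition for ~:
  P[0] = {{0,1,2,3,4}}
  P[1] = {{0},{1},{2},{3},{4}}
stable after 2 split(s): 5 block(s)
class of 3: {3}; class of 1: {1}

Answer: NOT BISIMILAR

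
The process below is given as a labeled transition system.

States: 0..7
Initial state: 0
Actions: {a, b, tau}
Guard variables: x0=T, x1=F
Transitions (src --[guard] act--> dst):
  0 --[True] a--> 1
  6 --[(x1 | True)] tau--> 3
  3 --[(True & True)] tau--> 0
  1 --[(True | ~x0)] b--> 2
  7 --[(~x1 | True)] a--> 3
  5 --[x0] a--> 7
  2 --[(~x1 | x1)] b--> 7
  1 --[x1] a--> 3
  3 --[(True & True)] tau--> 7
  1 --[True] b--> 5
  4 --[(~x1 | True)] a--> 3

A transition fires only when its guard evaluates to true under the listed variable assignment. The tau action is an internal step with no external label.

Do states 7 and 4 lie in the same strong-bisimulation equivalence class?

Refine partition for ~:
  P[0] = {{0,1,2,3,4,5,6,7}}
  P[1] = {{0,4,5,7},{1,2},{3,6}}
  P[2] = {{0},{1},{2},{3},{4,7},{5},{6}}
Fixed point at round 3; 7 class(es).
[7]={4,7}  [4]={4,7}

Answer: BISIMILAR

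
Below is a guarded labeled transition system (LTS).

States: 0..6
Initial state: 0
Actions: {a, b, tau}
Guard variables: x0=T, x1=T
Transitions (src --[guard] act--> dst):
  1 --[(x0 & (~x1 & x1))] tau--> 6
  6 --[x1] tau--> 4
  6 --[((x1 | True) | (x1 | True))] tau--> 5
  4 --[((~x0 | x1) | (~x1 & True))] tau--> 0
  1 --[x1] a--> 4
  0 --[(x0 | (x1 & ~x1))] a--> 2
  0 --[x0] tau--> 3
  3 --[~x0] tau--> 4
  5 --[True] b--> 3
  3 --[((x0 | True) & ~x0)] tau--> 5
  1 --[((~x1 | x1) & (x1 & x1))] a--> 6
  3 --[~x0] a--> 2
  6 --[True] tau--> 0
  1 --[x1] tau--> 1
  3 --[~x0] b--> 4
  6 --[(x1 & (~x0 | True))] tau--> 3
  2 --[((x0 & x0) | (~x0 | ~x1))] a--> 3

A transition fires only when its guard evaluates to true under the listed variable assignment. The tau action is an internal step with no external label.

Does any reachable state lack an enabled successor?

Answer: DEADLOCK at state 3

Analysis:
Reachable = {0,2,3}
  0: a→2  tau→3  [2 out]
  2: a→3  [1 out]
  3: ∅  [no exit]
Path to 3: tau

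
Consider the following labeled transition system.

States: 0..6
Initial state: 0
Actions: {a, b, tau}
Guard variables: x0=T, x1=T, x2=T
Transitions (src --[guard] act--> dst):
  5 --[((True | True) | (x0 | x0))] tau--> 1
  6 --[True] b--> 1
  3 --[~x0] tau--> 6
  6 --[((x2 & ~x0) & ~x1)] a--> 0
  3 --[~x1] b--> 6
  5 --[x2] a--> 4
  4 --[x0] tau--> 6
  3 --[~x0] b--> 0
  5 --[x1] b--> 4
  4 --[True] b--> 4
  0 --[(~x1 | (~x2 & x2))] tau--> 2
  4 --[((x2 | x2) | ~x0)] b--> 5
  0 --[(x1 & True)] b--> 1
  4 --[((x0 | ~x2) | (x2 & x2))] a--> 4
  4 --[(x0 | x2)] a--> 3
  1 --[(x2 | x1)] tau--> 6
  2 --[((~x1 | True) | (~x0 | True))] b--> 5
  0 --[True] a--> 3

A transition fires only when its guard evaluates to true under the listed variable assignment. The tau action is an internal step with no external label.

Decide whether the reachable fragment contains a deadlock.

Reachable = {0,1,3,6}
  0: a→3  b→1  [deg 2]
  1: tau→6  [deg 1]
  3: ∅  [deadlock]
  6: b→1  [deg 1]
witness 3: a

Answer: DEADLOCK at state 3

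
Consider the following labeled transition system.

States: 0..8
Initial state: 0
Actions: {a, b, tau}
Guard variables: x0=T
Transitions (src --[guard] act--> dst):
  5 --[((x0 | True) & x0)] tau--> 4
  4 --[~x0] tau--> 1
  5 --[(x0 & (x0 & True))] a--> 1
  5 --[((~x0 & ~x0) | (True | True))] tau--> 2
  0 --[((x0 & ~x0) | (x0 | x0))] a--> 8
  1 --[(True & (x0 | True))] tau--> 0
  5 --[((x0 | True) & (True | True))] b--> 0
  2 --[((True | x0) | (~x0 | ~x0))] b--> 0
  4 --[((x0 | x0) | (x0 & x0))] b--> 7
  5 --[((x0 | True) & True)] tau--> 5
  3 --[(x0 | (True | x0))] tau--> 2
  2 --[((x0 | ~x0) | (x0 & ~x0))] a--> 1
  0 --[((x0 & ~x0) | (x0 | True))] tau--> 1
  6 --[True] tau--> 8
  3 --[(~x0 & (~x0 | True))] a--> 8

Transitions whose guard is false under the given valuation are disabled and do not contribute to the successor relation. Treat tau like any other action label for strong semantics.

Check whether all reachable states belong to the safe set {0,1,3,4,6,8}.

Allowed set {0,1,3,4,6,8}
Reach set: {0,1,8}
  0: safe
  1: safe
  8: safe

Answer: INVARIANT HOLDS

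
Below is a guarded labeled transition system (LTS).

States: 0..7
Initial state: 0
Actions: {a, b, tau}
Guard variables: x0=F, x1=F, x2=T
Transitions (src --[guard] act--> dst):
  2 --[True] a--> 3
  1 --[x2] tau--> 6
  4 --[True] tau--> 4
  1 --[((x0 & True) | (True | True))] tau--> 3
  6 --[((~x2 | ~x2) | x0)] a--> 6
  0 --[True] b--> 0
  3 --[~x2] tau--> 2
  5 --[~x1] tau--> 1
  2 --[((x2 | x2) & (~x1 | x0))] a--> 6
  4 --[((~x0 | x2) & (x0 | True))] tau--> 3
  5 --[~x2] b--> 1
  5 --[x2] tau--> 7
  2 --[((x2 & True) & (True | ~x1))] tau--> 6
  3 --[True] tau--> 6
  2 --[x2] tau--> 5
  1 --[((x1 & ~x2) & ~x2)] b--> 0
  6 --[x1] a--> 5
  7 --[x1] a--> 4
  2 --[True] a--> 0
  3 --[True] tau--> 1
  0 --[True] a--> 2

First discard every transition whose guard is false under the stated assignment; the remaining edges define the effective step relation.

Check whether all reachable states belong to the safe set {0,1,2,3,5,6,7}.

Allowed set {0,1,2,3,5,6,7}
R = {0,1,2,3,5,6,7}
  0: ok
  1: ok
  2: ok
  3: ok
  5: ok
  6: ok
  7: ok

Answer: INVARIANT HOLDS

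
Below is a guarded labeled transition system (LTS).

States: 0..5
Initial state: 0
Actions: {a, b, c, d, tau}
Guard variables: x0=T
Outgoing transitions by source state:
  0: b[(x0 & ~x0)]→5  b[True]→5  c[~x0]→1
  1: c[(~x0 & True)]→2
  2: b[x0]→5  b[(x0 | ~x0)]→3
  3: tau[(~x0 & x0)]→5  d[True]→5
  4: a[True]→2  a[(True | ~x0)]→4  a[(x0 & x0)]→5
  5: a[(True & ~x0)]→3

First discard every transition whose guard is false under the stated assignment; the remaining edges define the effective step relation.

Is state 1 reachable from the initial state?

Answer: UNREACHABLE

Working:
Guard filter leaves 7 enabled edge(s).
Layer 0: {0}
Layer 1: {5}  cumulative {0,5}
Reachable = {0,5}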